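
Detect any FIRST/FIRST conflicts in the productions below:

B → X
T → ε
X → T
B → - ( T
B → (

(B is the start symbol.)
No FIRST/FIRST conflicts.

FIRST sets of the non-terminals at (or reachable through a nullable prefix from) the front of some alternative:
  FIRST(X) = { ε }

Productions for B:
  B → X: FIRST = { ε }
  B → - ( T: FIRST = { '-' }
  B → (: FIRST = { '(' }
T, X have only one production, so no FIRST/FIRST conflict is possible there.

All alternatives of each non-terminal have pairwise disjoint FIRST sets.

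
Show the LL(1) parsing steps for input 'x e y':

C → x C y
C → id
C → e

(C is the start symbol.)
Stack is shown with the top on the left.

Stack    Input    Action
------------------------
C $      x e y $  output C → x C y
x C y $  x e y $  match 'x'
C y $    e y $    output C → e
e y $    e y $    match 'e'
y $      y $      match 'y'
$        $        accept

The string is accepted.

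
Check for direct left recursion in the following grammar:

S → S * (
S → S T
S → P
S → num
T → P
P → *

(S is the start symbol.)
Direct left recursion occurs when N → N α for some non-terminal N (the right-hand side begins with the left-hand side itself).

S → S * (: LEFT RECURSIVE (starts with S)
S → S T: LEFT RECURSIVE (starts with S)
S → P: starts with P
S → num: starts with num
T → P: starts with P
P → *: starts with '*'

The grammar has direct left recursion on: S.

Answer: Yes, S is left-recursive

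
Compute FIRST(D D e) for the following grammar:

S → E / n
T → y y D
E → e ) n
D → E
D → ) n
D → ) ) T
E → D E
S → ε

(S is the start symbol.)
FIRST sets of the non-terminals involved (from the grammar, by fixed-point iteration):
  FIRST(D) = { ')', 'e' }

To compute FIRST(D D e), process the symbols left to right:
Symbol D is a non-terminal. Add FIRST(D) \ {ε} = { ')', 'e' }
D is not nullable (ε ∉ FIRST(D)), so stop here.
FIRST(D D e) = { ')', 'e' }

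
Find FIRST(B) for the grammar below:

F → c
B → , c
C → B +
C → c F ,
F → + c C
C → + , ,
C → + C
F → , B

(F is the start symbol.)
{ ',' }

To compute FIRST(B), examine every production with B on the left-hand side, reading each right-hand side left to right until a non-nullable symbol is reached.

From B → , c:
  - ',' is a terminal: add ',' and stop

Collecting: FIRST(B) = { ',' }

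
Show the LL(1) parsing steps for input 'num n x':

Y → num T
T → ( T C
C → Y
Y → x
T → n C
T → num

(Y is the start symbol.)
LL(1) parsing maintains a stack (initially the start symbol over $) and the input. At each step: if the stack top is a terminal, match it against the current input token; if it is a non-terminal N, replace it with the RHS of M[N, lookahead] (the unique production whose predict set contains the lookahead).

Stack is shown with the top on the left.

Stack    Input      Action
--------------------------
Y $      num n x $  output Y → num T
num T $  num n x $  match 'num'
T $      n x $      output T → n C
n C $    n x $      match 'n'
C $      x $        output C → Y
Y $      x $        output Y → x
x $      x $        match 'x'
$        $          accept

The string is accepted.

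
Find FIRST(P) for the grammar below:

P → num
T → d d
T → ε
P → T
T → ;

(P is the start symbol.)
{ ';', 'd', 'num', ε }

To compute FIRST(P), examine every production with P on the left-hand side, reading each right-hand side left to right until a non-nullable symbol is reached.

FIRST sets of the other non-terminals involved (by the same procedure, iterated to a fixed point):
  FIRST(T) = { ';', 'd', ε }

From P → num:
  - num is a terminal: add 'num' and stop
From P → T:
  - T is a non-terminal: add FIRST(T) \ {ε} = { ';', 'd' }
    T is nullable and nothing follows, so the whole right-hand side can vanish: ε ∈ FIRST(P)

Collecting: FIRST(P) = { ';', 'd', 'num', ε }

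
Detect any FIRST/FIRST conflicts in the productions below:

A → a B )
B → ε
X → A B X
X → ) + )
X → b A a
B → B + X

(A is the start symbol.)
No FIRST/FIRST conflicts.

A FIRST/FIRST conflict occurs when two productions N → α and N → β for the same non-terminal have FIRST(α) ∩ FIRST(β) ≠ ∅ (with ε ∈ FIRST of a nullable right-hand side, so two nullable alternatives also conflict).

FIRST sets of the non-terminals at (or reachable through a nullable prefix from) the front of some alternative:
  FIRST(B) = { '+', ε }
  FIRST(A) = { 'a' }

Productions for B:
  B → ε: FIRST = { ε }
  B → B + X: FIRST = { '+' }
Productions for X:
  X → A B X: FIRST = { 'a' }
  X → ) + ): FIRST = { ')' }
  X → b A a: FIRST = { 'b' }
A has only one production, so no FIRST/FIRST conflict is possible there.

All alternatives of each non-terminal have pairwise disjoint FIRST sets.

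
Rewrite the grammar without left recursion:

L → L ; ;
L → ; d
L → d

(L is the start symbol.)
L is directly left-recursive. The standard transformation for
  A → A α₁ | ... | A α_m | β₁ | ... | β_n
is
  A  → β₁ A' | ... | β_n A'
  A' → α₁ A' | ... | α_m A' | ε

L → ; d becomes L → ; d L'
L → d becomes L → d L'
L → L ; ; becomes L' → ; ; L'
Add L' → ε

Resulting grammar:
L → ; d L'
L → d L'
L' → ; ; L'
L' → ε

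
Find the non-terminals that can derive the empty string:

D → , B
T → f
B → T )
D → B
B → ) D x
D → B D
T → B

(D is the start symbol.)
A non-terminal is nullable if it can derive ε (the empty string): either it has an ε-production, or it has a production whose right-hand side consists entirely of nullable non-terminals.

There are no ε-productions, so no non-terminal can derive ε.
No non-terminals are nullable.

Answer: None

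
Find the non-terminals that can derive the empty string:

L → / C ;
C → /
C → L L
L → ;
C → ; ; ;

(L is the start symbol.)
None

There are no ε-productions, so no non-terminal can derive ε.
No non-terminals are nullable.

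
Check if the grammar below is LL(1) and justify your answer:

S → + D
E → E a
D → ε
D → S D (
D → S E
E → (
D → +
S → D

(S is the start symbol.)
No. Predict set conflict for S: { '+' }

Relevant sets:
  FIRST(D) = { '(', '+', ε }
  FIRST(E) = { '(' }
  FIRST(S) = { '(', '+', ε }
  FOLLOW(S) = { $, '(', '+' }
  FOLLOW(D) = { $, '(', '+' }

For S:
  PREDICT(S → '+' D) = { '+' }
  PREDICT(S → D) = { $, '(', '+' }
For E:
  PREDICT(E → E a) = { '(' }
  PREDICT(E → '(') = { '(' }
For D:
  PREDICT(D → ε) = { $, '(', '+' }
  PREDICT(D → S D '(') = { '(', '+' }
  PREDICT(D → S E) = { '(', '+' }
  PREDICT(D → '+') = { '+' }

Conflict found: Predict set conflict for S: { '+' }
The grammar is NOT LL(1).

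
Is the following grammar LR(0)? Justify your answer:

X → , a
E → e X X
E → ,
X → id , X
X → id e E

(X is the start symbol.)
A grammar is LR(0) if no state in the canonical LR(0) collection has:
  - both a shift item (dot before a terminal) and a complete item (shift-reduce conflict), or
  - two or more complete items (reduce-reduce conflict; the accept item [X' → X .] counts as a complete item here).

Augment with X' → X and build the canonical LR(0) collection (I0 = CLOSURE({[X' → . X]}), then GOTO on every symbol after a dot until no new states appear). It has 13 states:
  I0: { [X → . , a], [X → . id , X], [X → . id e E], [X' → . X] }  — shift
  I1: { [X → , . a] }  — shift
  I2: { [X' → X .] }  — accept
  I3: { [X → id . , X], [X → id . e E] }  — shift
  I4: { [X → . , a], [X → . id , X], [X → . id e E], [X → id , . X] }  — shift
  I5: { [E → . ,], [E → . e X X], [X → id e . E] }  — shift
  I6: { [E → , .] }  — reduce
  I7: { [X → id e E .] }  — reduce
  I8: { [E → e . X X], [X → . , a], [X → . id , X], [X → . id e E] }  — shift
  I9: { [E → e X . X], [X → . , a], [X → . id , X], [X → . id e E] }  — shift
  I10: { [E → e X X .] }  — reduce
  I11: { [X → id , X .] }  — reduce
  I12: { [X → , a .] }  — reduce

Every state is either a pure shift/goto state or contains exactly one complete item and nothing to shift — no conflicts. The grammar is LR(0).

Answer: Yes, the grammar is LR(0)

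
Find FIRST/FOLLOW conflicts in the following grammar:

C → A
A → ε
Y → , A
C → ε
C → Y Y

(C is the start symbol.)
No FIRST/FOLLOW conflicts.

A FIRST/FOLLOW conflict occurs when a non-terminal N has a nullable alternative N → β (β ⇒* ε) and another alternative N → α with FIRST(α) ∩ FOLLOW(N) ≠ ∅: on such a lookahead the parser cannot decide between expanding α and letting N vanish via β.

Nullable non-terminals: A, C.
FIRST sets used below: FIRST(A) = { ε }, FIRST(Y) = { ',' }
A has a nullable alternative but only one production, so nothing to check.

C: nullable alternative(s) C → A, C → ε; FOLLOW(C) = { $ }
  C → A: FIRST \ {ε} = { } — disjoint from FOLLOW(C)
  C → ε: FIRST \ {ε} = { } — disjoint from FOLLOW(C)
  C → Y Y: FIRST \ {ε} = { ',' } — disjoint from FOLLOW(C)

Y has no nullable alternative, so no FIRST/FOLLOW check is needed there.

No FIRST/FOLLOW conflicts found.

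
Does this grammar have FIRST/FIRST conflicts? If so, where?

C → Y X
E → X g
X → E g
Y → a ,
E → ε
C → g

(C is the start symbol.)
A FIRST/FIRST conflict occurs when two productions N → α and N → β for the same non-terminal have FIRST(α) ∩ FIRST(β) ≠ ∅ (with ε ∈ FIRST of a nullable right-hand side, so two nullable alternatives also conflict).

FIRST sets of the non-terminals at (or reachable through a nullable prefix from) the front of some alternative:
  FIRST(Y) = { 'a' }
  FIRST(X) = { 'g' }

Productions for C:
  C → Y X: FIRST = { 'a' }
  C → g: FIRST = { 'g' }
Productions for E:
  E → X g: FIRST = { 'g' }
  E → ε: FIRST = { ε }
X, Y have only one production, so no FIRST/FIRST conflict is possible there.

All alternatives of each non-terminal have pairwise disjoint FIRST sets.

Answer: No FIRST/FIRST conflicts.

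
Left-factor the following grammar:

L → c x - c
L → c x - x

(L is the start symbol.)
L → c x - L'
L' → c
L' → x

Left-factoring transforms A → αβ₁ | αβ₂ into A → αA' and A' → β₁ | β₂
(α is the longest common prefix among the alternatives). Repeat until
no nonterminal has two alternatives with a common prefix.

Round 1: L has alternatives sharing prefix 'c x -'. Introduce L': L → c x - L'
  Add: L' → c
  Add: L' → x

No remaining common prefixes — done.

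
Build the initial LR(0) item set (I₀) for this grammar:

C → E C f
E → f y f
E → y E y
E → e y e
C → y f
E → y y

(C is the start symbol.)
{ [C → . E C f], [C → . y f], [C' → . C], [E → . e y e], [E → . f y f], [E → . y E y], [E → . y y] }

First, augment the grammar with C' → C
I₀ = CLOSURE({ [C' → . C] }):
  [C' → . C] has the dot before C: add [C → . E C f], [C → . y f]
  [C → . E C f] has the dot before E: add [E → . f y f], [E → . y E y], [E → . e y e], [E → . y y]
No further items can be added.

I₀ = { [C → . E C f], [C → . y f], [C' → . C], [E → . e y e], [E → . f y f], [E → . y E y], [E → . y y] }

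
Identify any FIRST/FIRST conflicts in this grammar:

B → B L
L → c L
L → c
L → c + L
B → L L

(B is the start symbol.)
Yes. B → B L / B → L L on { 'c' }; L → c L / L → c on { 'c' }; L → c L / L → c '+' L on { 'c' }; L → c / L → c '+' L on { 'c' }

A FIRST/FIRST conflict occurs when two productions N → α and N → β for the same non-terminal have FIRST(α) ∩ FIRST(β) ≠ ∅ (with ε ∈ FIRST of a nullable right-hand side, so two nullable alternatives also conflict).

FIRST sets of the non-terminals at (or reachable through a nullable prefix from) the front of some alternative:
  FIRST(B) = { 'c' }
  FIRST(L) = { 'c' }

Productions for B:
  B → B L: FIRST = { 'c' }
  B → L L: FIRST = { 'c' }
Productions for L:
  L → c L: FIRST = { 'c' }
  L → c: FIRST = { 'c' }
  L → c + L: FIRST = { 'c' }

Conflict for B: B → B L and B → L L
  Overlap: { 'c' }
Conflict for L: L → c L and L → c
  Overlap: { 'c' }
Conflict for L: L → c L and L → c + L
  Overlap: { 'c' }
Conflict for L: L → c and L → c + L
  Overlap: { 'c' }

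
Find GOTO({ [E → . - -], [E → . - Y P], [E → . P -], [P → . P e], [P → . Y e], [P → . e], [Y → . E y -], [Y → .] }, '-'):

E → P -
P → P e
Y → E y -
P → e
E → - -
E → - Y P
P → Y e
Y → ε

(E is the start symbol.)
GOTO(I, '-') = CLOSURE({ [A → αX.β] : [A → α.Xβ] ∈ I, X = '-' })

Items with dot before '-', with the dot advanced:
  [E → . - -] → [E → - . -]
  [E → . - Y P] → [E → - . Y P]
Closure of the advanced items:
  [E → - . Y P] has the dot before Y: add [Y → . E y -], [Y → .]
  [Y → . E y -] has the dot before E: add [E → . P -], [E → . - -], [E → . - Y P]
  [E → . P -] has the dot before P: add [P → . P e], [P → . e], [P → . Y e]

GOTO = { [E → - . -], [E → - . Y P], [E → . - -], [E → . - Y P], [E → . P -], [P → . P e], [P → . Y e], [P → . e], [Y → . E y -], [Y → .] }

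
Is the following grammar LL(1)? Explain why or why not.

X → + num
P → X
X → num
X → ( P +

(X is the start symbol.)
Yes, the grammar is LL(1).

A grammar is LL(1) if for each non-terminal N with multiple productions, the predict sets of those productions are pairwise disjoint, where PREDICT(N → α) = (FIRST(α) \ {ε}) ∪ (FOLLOW(N) if α ⇒* ε).

For X:
  PREDICT(X → '+' num) = { '+' }
  PREDICT(X → num) = { 'num' }
  PREDICT(X → '(' P '+') = { '(' }
P has a single production, so nothing to check there.

All predict sets are disjoint. The grammar IS LL(1).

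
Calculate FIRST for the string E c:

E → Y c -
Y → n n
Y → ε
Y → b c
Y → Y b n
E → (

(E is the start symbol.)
FIRST sets of the non-terminals involved (from the grammar, by fixed-point iteration):
  FIRST(E) = { '(', 'b', 'c', 'n' }

To compute FIRST(E c), process the symbols left to right:
Symbol E is a non-terminal. Add FIRST(E) \ {ε} = { '(', 'b', 'c', 'n' }
E is not nullable (ε ∉ FIRST(E)), so stop here.
FIRST(E c) = { '(', 'b', 'c', 'n' }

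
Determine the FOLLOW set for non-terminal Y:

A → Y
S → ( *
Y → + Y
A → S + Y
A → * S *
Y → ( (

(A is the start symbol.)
{ $ }

To compute FOLLOW(Y), find every occurrence of Y on a right-hand side N → α Y β: add FIRST(β) \ {ε}, and if β is empty or nullable also add FOLLOW(N). Iterate to a fixed point.

In A → Y: Y is at the end, add FOLLOW(A)
In Y → + Y: Y is at the end; this adds FOLLOW(Y) to itself — nothing new
In A → S + Y: Y is at the end, add FOLLOW(A)

The FOLLOW sets referred to above (computed the same way, to a fixed point):
  FOLLOW(A) = { $ }

Taking the union: FOLLOW(Y) = { $ }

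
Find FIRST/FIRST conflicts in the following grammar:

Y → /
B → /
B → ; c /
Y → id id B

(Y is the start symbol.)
Productions for Y:
  Y → /: FIRST = { '/' }
  Y → id id B: FIRST = { 'id' }
Productions for B:
  B → /: FIRST = { '/' }
  B → ; c /: FIRST = { ';' }

All alternatives of each non-terminal have pairwise disjoint FIRST sets.

Answer: No FIRST/FIRST conflicts.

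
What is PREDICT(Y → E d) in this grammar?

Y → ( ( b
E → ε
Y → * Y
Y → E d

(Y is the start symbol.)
{ 'd' }

PREDICT(Y → E d) = (FIRST(RHS) \ {ε}) ∪ (FOLLOW(Y) if ε ∈ FIRST(RHS), i.e. RHS ⇒* ε)
FIRST(E) = { ε }
FIRST(E d) = { 'd' }
ε ∉ FIRST(E d), so FOLLOW(Y) is not added.
PREDICT(Y → E d) = { 'd' }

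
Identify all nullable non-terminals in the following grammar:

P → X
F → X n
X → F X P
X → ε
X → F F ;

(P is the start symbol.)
A non-terminal is nullable if it can derive ε (the empty string): either it has an ε-production, or it has a production whose right-hand side consists entirely of nullable non-terminals.

ε-productions: X → ε
So X is immediately nullable.
P → X: every symbol on the right is nullable, so P is nullable too.
No further non-terminal can be added: every production for the remaining non-terminals contains a terminal or a non-nullable non-terminal.
Nullable = { 'P', 'X' }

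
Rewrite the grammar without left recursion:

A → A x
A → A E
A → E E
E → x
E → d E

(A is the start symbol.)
A → E E A'
A' → x A'
A' → E A'
A' → ε
E → x
E → d E

A is directly left-recursive. The standard transformation for
  A → A α₁ | ... | A α_m | β₁ | ... | β_n
is
  A  → β₁ A' | ... | β_n A'
  A' → α₁ A' | ... | α_m A' | ε

A → E E becomes A → E E A'
A → A x becomes A' → x A'
A → A E becomes A' → E A'
Add A' → ε

Productions for other non-terminals are unchanged:
  E → x
  E → d E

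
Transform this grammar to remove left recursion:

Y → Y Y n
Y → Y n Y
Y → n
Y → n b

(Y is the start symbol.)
Y is directly left-recursive. The standard transformation for
  A → A α₁ | ... | A α_m | β₁ | ... | β_n
is
  A  → β₁ A' | ... | β_n A'
  A' → α₁ A' | ... | α_m A' | ε

Y → n becomes Y → n Y'
Y → n b becomes Y → n b Y'
Y → Y Y n becomes Y' → Y n Y'
Y → Y n Y becomes Y' → n Y Y'
Add Y' → ε

Resulting grammar:
Y → n Y'
Y → n b Y'
Y' → Y n Y'
Y' → n Y Y'
Y' → ε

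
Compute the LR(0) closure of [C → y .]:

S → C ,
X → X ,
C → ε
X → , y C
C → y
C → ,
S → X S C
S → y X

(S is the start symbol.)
{ [C → y .] }

To compute CLOSURE, for each item [A → α.Bβ] where B is a non-terminal, add [B → .γ] for all productions B → γ; repeat for the newly added items until nothing changes.

Start with: [C → y .]
The dot is at the end, so nothing is added.

CLOSURE = { [C → y .] }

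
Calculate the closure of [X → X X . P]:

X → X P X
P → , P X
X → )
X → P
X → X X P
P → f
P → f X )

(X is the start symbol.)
{ [P → . , P X], [P → . f X )], [P → . f], [X → X X . P] }

To compute CLOSURE, for each item [A → α.Bβ] where B is a non-terminal, add [B → .γ] for all productions B → γ; repeat for the newly added items until nothing changes.

Start with: [X → X X . P]
  [X → X X . P] has the dot before P: add [P → . , P X], [P → . f], [P → . f X )]
No further items can be added.

CLOSURE = { [P → . , P X], [P → . f X )], [P → . f], [X → X X . P] }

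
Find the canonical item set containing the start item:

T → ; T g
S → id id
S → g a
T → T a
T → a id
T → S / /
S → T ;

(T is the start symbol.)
{ [S → . T ;], [S → . g a], [S → . id id], [T → . ; T g], [T → . S / /], [T → . T a], [T → . a id], [T' → . T] }

First, augment the grammar with T' → T
I₀ = CLOSURE({ [T' → . T] }):
  [T' → . T] has the dot before T: add [T → . ; T g], [T → . T a], [T → . a id], [T → . S / /]
  [T → . S / /] has the dot before S: add [S → . id id], [S → . g a], [S → . T ;]
No further items can be added.

I₀ = { [S → . T ;], [S → . g a], [S → . id id], [T → . ; T g], [T → . S / /], [T → . T a], [T → . a id], [T' → . T] }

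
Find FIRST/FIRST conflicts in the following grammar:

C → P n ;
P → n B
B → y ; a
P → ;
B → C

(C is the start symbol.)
A FIRST/FIRST conflict occurs when two productions N → α and N → β for the same non-terminal have FIRST(α) ∩ FIRST(β) ≠ ∅ (with ε ∈ FIRST of a nullable right-hand side, so two nullable alternatives also conflict).

FIRST sets of the non-terminals at (or reachable through a nullable prefix from) the front of some alternative:
  FIRST(C) = { ';', 'n' }

Productions for P:
  P → n B: FIRST = { 'n' }
  P → ;: FIRST = { ';' }
Productions for B:
  B → y ; a: FIRST = { 'y' }
  B → C: FIRST = { ';', 'n' }
C has only one production, so no FIRST/FIRST conflict is possible there.

All alternatives of each non-terminal have pairwise disjoint FIRST sets.

Answer: No FIRST/FIRST conflicts.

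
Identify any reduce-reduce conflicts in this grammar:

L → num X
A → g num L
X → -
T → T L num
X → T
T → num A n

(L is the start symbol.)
No reduce-reduce conflicts

A reduce-reduce conflict occurs when an LR(0) state has two complete items [A → α .] and [B → β .] — both call for a reduction, and with no lookahead the parser cannot choose between them.

Augment with L' → L and build the canonical LR(0) collection (I0 = CLOSURE({[L' → . L]}), then GOTO on every symbol after a dot until no new states appear). It has 14 states:
  I0: { [L → . num X], [L' → . L] }  — shift
  I1: { [L' → L .] }  — accept
  I2: { [L → num . X], [T → . T L num], [T → . num A n], [X → . -], [X → . T] }  — shift
  I3: { [X → - .] }  — reduce
  I4: { [L → . num X], [T → T . L num], [X → T .] }  — shift, reduce
  I5: { [L → num X .] }  — reduce
  I6: { [A → . g num L], [T → num . A n] }  — shift
  I7: { [T → num A . n] }  — shift
  I8: { [A → g . num L] }  — shift
  I9: { [A → g num . L], [L → . num X] }  — shift
  I10: { [A → g num L .] }  — reduce
  I11: { [T → num A n .] }  — reduce
  I12: { [T → T L . num] }  — shift
  I13: { [T → T L num .] }  — reduce

No state contains more than one complete item.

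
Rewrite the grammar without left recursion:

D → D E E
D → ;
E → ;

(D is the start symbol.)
D is directly left-recursive. The standard transformation for
  A → A α₁ | ... | A α_m | β₁ | ... | β_n
is
  A  → β₁ A' | ... | β_n A'
  A' → α₁ A' | ... | α_m A' | ε

D → ; becomes D → ; D'
D → D E E becomes D' → E E D'
Add D' → ε

Productions for other non-terminals are unchanged:
  E → ;

Resulting grammar:
D → ; D'
D' → E E D'
D' → ε
E → ;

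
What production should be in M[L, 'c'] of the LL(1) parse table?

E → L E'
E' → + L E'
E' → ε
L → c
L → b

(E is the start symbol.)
L → c

To find M[L, 'c'], we find productions for L where 'c' is in the predict set (PREDICT(N → α) = (FIRST(α) \ {ε}) ∪ (FOLLOW(N) if α ⇒* ε)).

L → c: PREDICT = { 'c' }
  'c' is in predict set, so this production goes in M[L, 'c']
L → b: PREDICT = { 'b' }

M[L, 'c'] = L → c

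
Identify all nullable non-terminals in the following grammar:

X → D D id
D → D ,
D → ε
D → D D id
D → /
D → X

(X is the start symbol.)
{ 'D' }

ε-productions: D → ε
So D is immediately nullable.
No further non-terminal can be added: every production for the remaining non-terminals contains a terminal or a non-nullable non-terminal.
Nullable = { 'D' }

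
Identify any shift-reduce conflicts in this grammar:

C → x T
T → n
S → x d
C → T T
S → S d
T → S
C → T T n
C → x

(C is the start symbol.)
Yes — I2: [T → S .] vs [S → S . d]; I5: [C → x .] vs [S → . x d]; I9: [C → T T .] vs [C → T T . n]

A shift-reduce conflict occurs when an LR(0) state has both:
  - a complete (reduce) item [A → α .] (dot at the end), and
  - a shift item [B → β . c γ] (dot before a terminal).

Augment with C' → C and build the canonical LR(0) collection (I0 = CLOSURE({[C' → . C]}), then GOTO on every symbol after a dot until no new states appear). It has 12 states:
  I0: { [C → . T T n], [C → . T T], [C → . x T], [C → . x], [C' → . C], [S → . S d], [S → . x d], [T → . S], [T → . n] }  — shift
  I1: { [C' → C .] }  — accept
  I2: { [S → S . d], [T → S .] }  — shift, reduce
  I3: { [C → T . T n], [C → T . T], [S → . S d], [S → . x d], [T → . S], [T → . n] }  — shift
  I4: { [T → n .] }  — reduce
  I5: { [C → x . T], [C → x .], [S → . S d], [S → . x d], [S → x . d], [T → . S], [T → . n] }  — shift, reduce
  I6: { [C → x T .] }  — reduce
  I7: { [S → x d .] }  — reduce
  I8: { [S → x . d] }  — shift
  I9: { [C → T T . n], [C → T T .] }  — shift, reduce
  I10: { [C → T T n .] }  — reduce
  I11: { [S → S d .] }  — reduce

I2 contains reduce item [T → S .] and shift item [S → S . d] — shift-reduce conflict.
I5 contains reduce item [C → x .] and shift items [S → . x d], [S → x . d], [T → . n] — shift-reduce conflict.
I9 contains reduce item [C → T T .] and shift item [C → T T . n] — shift-reduce conflict.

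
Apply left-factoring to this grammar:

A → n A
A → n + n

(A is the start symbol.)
Left-factoring transforms A → αβ₁ | αβ₂ into A → αA' and A' → β₁ | β₂
(α is the longest common prefix among the alternatives). Repeat until
no nonterminal has two alternatives with a common prefix.

Round 1: A has alternatives sharing prefix 'n'. Introduce A': A → n A'
  Add: A' → A
  Add: A' → + n

No remaining common prefixes — done.

Resulting grammar:
A → n A'
A' → A
A' → + n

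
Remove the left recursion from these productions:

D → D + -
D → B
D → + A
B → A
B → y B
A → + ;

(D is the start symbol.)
D is directly left-recursive. The standard transformation for
  A → A α₁ | ... | A α_m | β₁ | ... | β_n
is
  A  → β₁ A' | ... | β_n A'
  A' → α₁ A' | ... | α_m A' | ε

D → B becomes D → B D'
D → + A becomes D → + A D'
D → D + - becomes D' → + - D'
Add D' → ε

Productions for other non-terminals are unchanged:
  B → A
  B → y B
  A → + ;

Resulting grammar:
D → B D'
D → + A D'
D' → + - D'
D' → ε
B → A
B → y B
A → + ;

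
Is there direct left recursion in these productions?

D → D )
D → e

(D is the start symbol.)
Yes, D is left-recursive

Direct left recursion occurs when N → N α for some non-terminal N (the right-hand side begins with the left-hand side itself).

D → D ): LEFT RECURSIVE (starts with D)
D → e: starts with e

The grammar has direct left recursion on: D.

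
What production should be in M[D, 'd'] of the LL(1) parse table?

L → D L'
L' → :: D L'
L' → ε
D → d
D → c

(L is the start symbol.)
D → d

To find M[D, 'd'], we find productions for D where 'd' is in the predict set (PREDICT(N → α) = (FIRST(α) \ {ε}) ∪ (FOLLOW(N) if α ⇒* ε)).

D → d: PREDICT = { 'd' }
  'd' is in predict set, so this production goes in M[D, 'd']
D → c: PREDICT = { 'c' }

M[D, 'd'] = D → d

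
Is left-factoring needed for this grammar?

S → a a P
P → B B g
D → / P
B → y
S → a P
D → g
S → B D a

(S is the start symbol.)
Yes, S has productions with common prefix 'a'

Left-factoring is needed when two productions for the same non-terminal
share a common prefix on the right-hand side.

Productions for S:
  S → a a P
  S → a P
  S → B D a
Productions for D:
  D → / P
  D → g

Found common prefix 'a' in productions for S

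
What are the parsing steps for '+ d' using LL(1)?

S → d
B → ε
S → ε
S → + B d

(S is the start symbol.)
Stack is shown with the top on the left.

Stack    Input  Action
----------------------
S $      + d $  output S → + B d
+ B d $  + d $  match '+'
B d $    d $    output B → ε
d $      d $    match 'd'
$        $      accept

The string is accepted.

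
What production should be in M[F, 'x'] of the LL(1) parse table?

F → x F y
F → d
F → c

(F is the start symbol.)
To find M[F, 'x'], we find productions for F where 'x' is in the predict set (PREDICT(N → α) = (FIRST(α) \ {ε}) ∪ (FOLLOW(N) if α ⇒* ε)).

F → x F y: PREDICT = { 'x' }
  'x' is in predict set, so this production goes in M[F, 'x']
F → d: PREDICT = { 'd' }
F → c: PREDICT = { 'c' }

M[F, 'x'] = F → x F y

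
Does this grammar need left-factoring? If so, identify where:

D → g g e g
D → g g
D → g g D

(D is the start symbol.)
Yes, D has productions with common prefix 'g g'

Left-factoring is needed when two productions for the same non-terminal
share a common prefix on the right-hand side.

Productions for D:
  D → g g e g
  D → g g
  D → g g D

Found common prefix 'g g' in productions for D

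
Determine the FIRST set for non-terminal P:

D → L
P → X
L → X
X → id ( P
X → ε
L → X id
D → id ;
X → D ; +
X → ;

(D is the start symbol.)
To compute FIRST(P), examine every production with P on the left-hand side, reading each right-hand side left to right until a non-nullable symbol is reached.

FIRST sets of the other non-terminals involved (by the same procedure, iterated to a fixed point):
  FIRST(X) = { ';', 'id', ε }

From P → X:
  - X is a non-terminal: add FIRST(X) \ {ε} = { ';', 'id' }
    X is nullable and nothing follows, so the whole right-hand side can vanish: ε ∈ FIRST(P)

Collecting: FIRST(P) = { ';', 'id', ε }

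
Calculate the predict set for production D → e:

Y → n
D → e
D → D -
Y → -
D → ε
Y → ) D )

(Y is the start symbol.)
{ 'e' }

PREDICT(D → e) = (FIRST(RHS) \ {ε}) ∪ (FOLLOW(D) if ε ∈ FIRST(RHS), i.e. RHS ⇒* ε)
FIRST(e) = { 'e' }
ε ∉ FIRST(e), so FOLLOW(D) is not added.
PREDICT(D → e) = { 'e' }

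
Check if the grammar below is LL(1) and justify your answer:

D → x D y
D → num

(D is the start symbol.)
For D:
  PREDICT(D → x D y) = { 'x' }
  PREDICT(D → num) = { 'num' }

All predict sets are disjoint. The grammar IS LL(1).

Answer: Yes, the grammar is LL(1).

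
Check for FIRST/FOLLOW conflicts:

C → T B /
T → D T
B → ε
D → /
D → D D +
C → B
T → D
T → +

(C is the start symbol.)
No FIRST/FOLLOW conflicts.

Nullable non-terminals: B, C.
FIRST sets used below: FIRST(T) = { '+', '/' }, FIRST(B) = { ε }
B has a nullable alternative but only one production, so nothing to check.

C: nullable alternative(s) C → B; FOLLOW(C) = { $ }
  C → T B /: FIRST \ {ε} = { '+', '/' } — disjoint from FOLLOW(C)
  C → B: FIRST \ {ε} = { } — this is the only nullable alternative, skip

D, T have no nullable alternative, so no FIRST/FOLLOW check is needed there.

No FIRST/FOLLOW conflicts found.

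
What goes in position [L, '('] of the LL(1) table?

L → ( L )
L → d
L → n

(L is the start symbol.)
L → ( L )

To find M[L, '('], we find productions for L where '(' is in the predict set (PREDICT(N → α) = (FIRST(α) \ {ε}) ∪ (FOLLOW(N) if α ⇒* ε)).

L → ( L ): PREDICT = { '(' }
  '(' is in predict set, so this production goes in M[L, '(']
L → d: PREDICT = { 'd' }
L → n: PREDICT = { 'n' }

M[L, '('] = L → ( L )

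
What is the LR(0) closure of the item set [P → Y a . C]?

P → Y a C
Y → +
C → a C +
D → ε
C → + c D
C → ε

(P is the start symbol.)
To compute CLOSURE, for each item [A → α.Bβ] where B is a non-terminal, add [B → .γ] for all productions B → γ; repeat for the newly added items until nothing changes.

Start with: [P → Y a . C]
  [P → Y a . C] has the dot before C: add [C → . a C +], [C → . + c D], [C → .]
No further items can be added.

CLOSURE = { [C → . + c D], [C → . a C +], [C → .], [P → Y a . C] }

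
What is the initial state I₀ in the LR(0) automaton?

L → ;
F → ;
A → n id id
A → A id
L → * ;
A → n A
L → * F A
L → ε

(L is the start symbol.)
{ [L → . * ;], [L → . * F A], [L → . ;], [L → .], [L' → . L] }

First, augment the grammar with L' → L
I₀ = CLOSURE({ [L' → . L] }):
  [L' → . L] has the dot before L: add [L → . ;], [L → . * ;], [L → . * F A], [L → .]
No further items can be added.

I₀ = { [L → . * ;], [L → . * F A], [L → . ;], [L → .], [L' → . L] }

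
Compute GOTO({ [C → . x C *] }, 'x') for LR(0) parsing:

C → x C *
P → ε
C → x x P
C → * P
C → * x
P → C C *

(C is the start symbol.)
{ [C → . * P], [C → . * x], [C → . x C *], [C → . x x P], [C → x . C *] }

GOTO(I, 'x') = CLOSURE({ [A → αX.β] : [A → α.Xβ] ∈ I, X = 'x' })

Items with dot before 'x', with the dot advanced:
  [C → . x C *] → [C → x . C *]
Closure of the advanced items:
  [C → x . C *] has the dot before C: add [C → . x C *], [C → . x x P], [C → . * P], [C → . * x]

GOTO = { [C → . * P], [C → . * x], [C → . x C *], [C → . x x P], [C → x . C *] }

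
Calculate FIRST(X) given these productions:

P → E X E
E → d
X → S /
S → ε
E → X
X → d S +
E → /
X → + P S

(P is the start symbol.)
To compute FIRST(X), examine every production with X on the left-hand side, reading each right-hand side left to right until a non-nullable symbol is reached.

FIRST sets of the other non-terminals involved (by the same procedure, iterated to a fixed point):
  FIRST(S) = { ε }

From X → S /:
  - S is a non-terminal: add FIRST(S) \ {ε} = { }
    S is nullable, so continue to the next symbol
  - '/' is a terminal: add '/' and stop
From X → d S +:
  - d is a terminal: add 'd' and stop
From X → + P S:
  - '+' is a terminal: add '+' and stop

Collecting: FIRST(X) = { '+', '/', 'd' }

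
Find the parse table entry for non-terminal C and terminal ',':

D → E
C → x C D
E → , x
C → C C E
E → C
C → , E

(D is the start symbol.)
To find M[C, ','], we find productions for C where ',' is in the predict set (PREDICT(N → α) = (FIRST(α) \ {ε}) ∪ (FOLLOW(N) if α ⇒* ε)).

Relevant sets:
  FIRST(C) = { ',', 'x' }

C → x C D: PREDICT = { 'x' }
C → C C E: PREDICT = { ',', 'x' }
  ',' is in predict set, so this production goes in M[C, ',']
C → , E: PREDICT = { ',' }
  ',' is in predict set, so this production goes in M[C, ',']

M[C, ','] = C → C C E, C → , E  (a multiply-defined cell — the grammar is not LL(1))

Answer: C → C C E, C → , E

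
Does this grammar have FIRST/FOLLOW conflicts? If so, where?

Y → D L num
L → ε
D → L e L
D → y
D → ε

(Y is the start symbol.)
No FIRST/FOLLOW conflicts.

A FIRST/FOLLOW conflict occurs when a non-terminal N has a nullable alternative N → β (β ⇒* ε) and another alternative N → α with FIRST(α) ∩ FOLLOW(N) ≠ ∅: on such a lookahead the parser cannot decide between expanding α and letting N vanish via β.

Nullable non-terminals: D, L.
FIRST sets used below: FIRST(L) = { ε }

D: nullable alternative(s) D → ε; FOLLOW(D) = { 'num' }
  D → L e L: FIRST \ {ε} = { 'e' } — disjoint from FOLLOW(D)
  D → y: FIRST \ {ε} = { 'y' } — disjoint from FOLLOW(D)
  D → ε: FIRST \ {ε} = { } — this is the only nullable alternative, skip
L has a nullable alternative but only one production, so nothing to check.

Y has no nullable alternative, so no FIRST/FOLLOW check is needed there.

No FIRST/FOLLOW conflicts found.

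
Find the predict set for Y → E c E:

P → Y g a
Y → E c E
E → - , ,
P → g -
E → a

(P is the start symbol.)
{ '-', 'a' }

PREDICT(Y → E c E) = (FIRST(RHS) \ {ε}) ∪ (FOLLOW(Y) if ε ∈ FIRST(RHS), i.e. RHS ⇒* ε)
FIRST(E) = { '-', 'a' }
FIRST(E c E) = { '-', 'a' }
ε ∉ FIRST(E c E), so FOLLOW(Y) is not added.
PREDICT(Y → E c E) = { '-', 'a' }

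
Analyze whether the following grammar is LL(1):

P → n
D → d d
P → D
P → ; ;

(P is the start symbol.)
Yes, the grammar is LL(1).

A grammar is LL(1) if for each non-terminal N with multiple productions, the predict sets of those productions are pairwise disjoint, where PREDICT(N → α) = (FIRST(α) \ {ε}) ∪ (FOLLOW(N) if α ⇒* ε).

Relevant sets:
  FIRST(D) = { 'd' }

For P:
  PREDICT(P → n) = { 'n' }
  PREDICT(P → D) = { 'd' }
  PREDICT(P → ';' ';') = { ';' }
D has a single production, so nothing to check there.

All predict sets are disjoint. The grammar IS LL(1).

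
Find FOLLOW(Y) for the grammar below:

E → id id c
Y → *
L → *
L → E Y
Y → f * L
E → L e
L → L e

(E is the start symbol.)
{ 'e' }

To compute FOLLOW(Y), find every occurrence of Y on a right-hand side N → α Y β: add FIRST(β) \ {ε}, and if β is empty or nullable also add FOLLOW(N). Iterate to a fixed point.

In L → E Y: Y is at the end, add FOLLOW(L)

The FOLLOW sets referred to above (computed the same way, to a fixed point):
  FOLLOW(L) = { 'e' }

Taking the union: FOLLOW(Y) = { 'e' }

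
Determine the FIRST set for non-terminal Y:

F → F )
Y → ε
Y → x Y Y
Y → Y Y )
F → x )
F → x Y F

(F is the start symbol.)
{ ')', 'x', ε }

To compute FIRST(Y), examine every production with Y on the left-hand side, reading each right-hand side left to right until a non-nullable symbol is reached.

From Y → ε:
  - ε-production, so ε ∈ FIRST(Y)
From Y → x Y Y:
  - x is a terminal: add 'x' and stop
From Y → Y Y ):
  - Y is the symbol being defined: contributes nothing new
    Y is nullable, so continue to the next symbol
  - Y is the symbol being defined: contributes nothing new
    Y is nullable, so continue to the next symbol
  - ')' is a terminal: add ')' and stop

Collecting: FIRST(Y) = { ')', 'x', ε }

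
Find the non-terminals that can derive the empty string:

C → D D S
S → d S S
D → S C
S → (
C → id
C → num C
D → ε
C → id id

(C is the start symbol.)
ε-productions: D → ε
So D is immediately nullable.
No further non-terminal can be added: every production for the remaining non-terminals contains a terminal or a non-nullable non-terminal.
Nullable = { 'D' }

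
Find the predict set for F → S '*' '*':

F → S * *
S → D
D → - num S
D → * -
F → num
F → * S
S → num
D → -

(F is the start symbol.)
PREDICT(F → S '*' '*') = (FIRST(RHS) \ {ε}) ∪ (FOLLOW(F) if ε ∈ FIRST(RHS), i.e. RHS ⇒* ε)
FIRST(S) = { '*', '-', 'num' }
FIRST(S '*' '*') = { '*', '-', 'num' }
ε ∉ FIRST(S '*' '*'), so FOLLOW(F) is not added.
PREDICT(F → S '*' '*') = { '*', '-', 'num' }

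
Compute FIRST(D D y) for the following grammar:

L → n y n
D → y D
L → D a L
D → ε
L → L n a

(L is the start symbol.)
FIRST sets of the non-terminals involved (from the grammar, by fixed-point iteration):
  FIRST(D) = { 'y', ε }

To compute FIRST(D D y), process the symbols left to right:
Symbol D is a non-terminal. Add FIRST(D) \ {ε} = { 'y' }
D is nullable (ε ∈ FIRST(D)), continue to the next symbol.
Symbol D is a non-terminal. Add FIRST(D) \ {ε} = { 'y' }
D is nullable (ε ∈ FIRST(D)), continue to the next symbol.
Symbol y is a terminal. Add 'y' and stop.
FIRST(D D y) = { 'y' }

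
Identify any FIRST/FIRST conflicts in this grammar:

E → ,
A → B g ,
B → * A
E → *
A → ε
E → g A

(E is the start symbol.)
A FIRST/FIRST conflict occurs when two productions N → α and N → β for the same non-terminal have FIRST(α) ∩ FIRST(β) ≠ ∅ (with ε ∈ FIRST of a nullable right-hand side, so two nullable alternatives also conflict).

FIRST sets of the non-terminals at (or reachable through a nullable prefix from) the front of some alternative:
  FIRST(B) = { '*' }

Productions for E:
  E → ,: FIRST = { ',' }
  E → *: FIRST = { '*' }
  E → g A: FIRST = { 'g' }
Productions for A:
  A → B g ,: FIRST = { '*' }
  A → ε: FIRST = { ε }
B has only one production, so no FIRST/FIRST conflict is possible there.

All alternatives of each non-terminal have pairwise disjoint FIRST sets.

Answer: No FIRST/FIRST conflicts.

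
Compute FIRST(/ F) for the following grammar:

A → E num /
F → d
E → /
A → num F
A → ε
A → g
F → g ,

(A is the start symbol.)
{ '/' }

To compute FIRST(/ F), process the symbols left to right:
Symbol / is a terminal. Add '/' and stop.
FIRST(/ F) = { '/' }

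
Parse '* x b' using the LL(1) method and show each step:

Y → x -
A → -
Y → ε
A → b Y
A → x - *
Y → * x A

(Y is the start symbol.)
Stack is shown with the top on the left.

Stack    Input    Action
------------------------
Y $      * x b $  output Y → * x A
* x A $  * x b $  match '*'
x A $    x b $    match 'x'
A $      b $      output A → b Y
b Y $    b $      match 'b'
Y $      $        output Y → ε
$        $        accept

The string is accepted.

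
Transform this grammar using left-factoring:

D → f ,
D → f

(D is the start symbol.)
D → f D'
D' → ,
D' → ε

Left-factoring transforms A → αβ₁ | αβ₂ into A → αA' and A' → β₁ | β₂
(α is the longest common prefix among the alternatives). Repeat until
no nonterminal has two alternatives with a common prefix.

Round 1: D has alternatives sharing prefix 'f'. Introduce D': D → f D'
  Add: D' → ,
  Add: D' → ε

No remaining common prefixes — done.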